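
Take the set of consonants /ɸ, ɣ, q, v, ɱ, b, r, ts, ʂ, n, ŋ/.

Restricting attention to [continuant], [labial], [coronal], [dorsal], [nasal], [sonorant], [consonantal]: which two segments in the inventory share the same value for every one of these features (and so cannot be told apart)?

On the given features, /ɸ/ and /v/ have an identical profile: [+continuant], [+labial], [-coronal], [-dorsal], [-nasal], [-sonorant], [+consonantal]. No other two segments in the inventory coincide on all 7 features. (They do differ in [voice], which is not among the given features.)

ɸ, v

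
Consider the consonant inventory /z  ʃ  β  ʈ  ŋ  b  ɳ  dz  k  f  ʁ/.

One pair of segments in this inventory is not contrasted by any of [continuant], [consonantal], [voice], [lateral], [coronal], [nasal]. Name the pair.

/ʁ/ (voiced uvular fricative) and /β/ (voiced bilabial fricative) are both [+continuant], [+consonantal], [+voice], [−lateral], [−coronal], [−nasal], so none of the listed features separates them. (They do differ in [labial] and [dorsal], which are not among the given features.) Every other pair in the inventory differs on at least one listed feature.

ʁ, β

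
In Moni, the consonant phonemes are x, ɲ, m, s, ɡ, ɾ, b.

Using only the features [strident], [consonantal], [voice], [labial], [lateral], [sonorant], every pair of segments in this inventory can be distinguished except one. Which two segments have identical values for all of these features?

ɲ, ɾ

Both /ɲ/ and /ɾ/ are [−strident], [+consonantal], [+voice], [−labial], [−lateral], [+sonorant]. Since the list omits [nasal] and [dorsal] — which do distinguish the palatal nasal from the alveolar tap — this pair collapses; all other pairs remain distinct.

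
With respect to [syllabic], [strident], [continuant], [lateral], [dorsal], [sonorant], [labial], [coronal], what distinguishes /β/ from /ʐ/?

/β/ (voiced bilabial fricative) and /ʐ/ (voiced retroflex fricative) agree on [−syllabic], [+continuant], [−lateral], [−dorsal], [−sonorant]. They differ on [strident] (/β/ [−], /ʐ/ [+]), [labial] (/β/ [+], /ʐ/ [−]), [coronal] (/β/ [−], /ʐ/ [+]).

[strident], [labial], [coronal]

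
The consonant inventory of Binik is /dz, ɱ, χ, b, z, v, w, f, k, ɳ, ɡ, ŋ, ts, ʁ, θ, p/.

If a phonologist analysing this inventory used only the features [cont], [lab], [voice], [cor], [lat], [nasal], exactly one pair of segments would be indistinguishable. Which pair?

On the given features, /w/ and /v/ have an identical profile: [+continuant], [+labial], [+voice], [-coronal], [-lateral], [-nasal]. No other two segments in the inventory coincide on all 6 features. (They do differ in [sonorant], [round] and [dorsal], which are not among the given features.)

w, v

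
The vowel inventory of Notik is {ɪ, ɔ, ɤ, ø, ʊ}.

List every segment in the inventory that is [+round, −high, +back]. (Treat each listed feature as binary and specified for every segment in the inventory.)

ɔ

Checking each segment against [+round], [−high], [+back]: /ɔ/ (mid back rounded lax vowel) satisfies every feature; every other segment in the inventory fails at least one.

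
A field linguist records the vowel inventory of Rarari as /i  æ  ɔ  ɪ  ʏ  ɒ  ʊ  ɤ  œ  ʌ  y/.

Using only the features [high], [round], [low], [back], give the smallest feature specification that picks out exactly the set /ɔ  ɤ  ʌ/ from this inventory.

[−high, −low, +back]

The class [−high], [−low], [+back] has exactly /ɔ, ɤ, ʌ/ as its extension in this inventory. No smaller conjunction from the listed features achieves this: [−low, +back] alone would also admit /ʊ/; [−high, +back] alone would also admit /ɒ/; [−high, −low] alone would also admit /œ/; and checking the remaining two-feature bundles turns up none with this extension.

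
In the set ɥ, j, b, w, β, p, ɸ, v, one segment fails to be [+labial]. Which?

j

Every segment except /j/ is [+labial]. /j/ (palatal glide) is [-labial], so it is the exception.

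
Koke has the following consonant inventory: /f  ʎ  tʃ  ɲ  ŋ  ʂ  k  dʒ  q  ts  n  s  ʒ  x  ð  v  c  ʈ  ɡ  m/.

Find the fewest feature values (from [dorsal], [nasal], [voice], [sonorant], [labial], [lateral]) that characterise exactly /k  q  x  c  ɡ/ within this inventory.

/k, q, x, c, ɡ/ are all [−sonorant], [+dorsal], and no other segment in the inventory matches both values. Dropping any one of them over-generates: [+dorsal] alone would also admit /ʎ, ɲ, ŋ/; [−sonorant] alone would also admit /f, tʃ, ʂ, dʒ, …/. No other single listed feature picks out exactly this set either, so fewer than two features will not do.

[−sonorant, +dorsal]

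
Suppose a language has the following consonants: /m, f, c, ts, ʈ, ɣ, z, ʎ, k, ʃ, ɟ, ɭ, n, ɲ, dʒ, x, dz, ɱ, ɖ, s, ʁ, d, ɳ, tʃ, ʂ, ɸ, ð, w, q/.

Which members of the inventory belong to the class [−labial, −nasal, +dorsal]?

c, ɣ, ʎ, k, ɟ, x, ʁ, q

Eliminate segments failing any feature: /m, f, ɱ, ɸ, w/ are [+labial]; /ts, ʈ, z, ʃ, ɭ, dʒ, dz, ɖ, s, d, tʃ, ʂ, ð/ are [−dorsal]; /n, ɲ, ɳ/ are [+nasal]. The remaining /c, ɣ, ʎ, k, ɟ, x, ʁ, q/ satisfy [−labial], [−nasal], [+dorsal].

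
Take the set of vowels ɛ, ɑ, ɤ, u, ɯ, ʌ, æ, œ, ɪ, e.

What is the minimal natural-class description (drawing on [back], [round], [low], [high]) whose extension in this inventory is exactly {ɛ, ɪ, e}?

[−low, −back, −round]

Every target segment is [−low], [−back], [−round]; each remaining inventory member fails at least one of these. Each conjunct is needed — [−back, −round] alone would also admit /æ/; [−low, −round] alone would also admit /ɤ, ɯ, ʌ/; [−low, −back] alone would also admit /œ/ — and no other combination of two listed features has exactly this extension, so three is the minimum.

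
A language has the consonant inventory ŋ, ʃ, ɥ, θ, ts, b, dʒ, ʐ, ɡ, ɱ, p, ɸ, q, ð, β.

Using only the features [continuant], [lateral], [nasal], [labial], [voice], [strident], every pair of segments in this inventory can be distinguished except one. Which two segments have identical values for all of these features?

ɥ, β

On the given features, /ɥ/ and /β/ have an identical profile: [+continuant], [−lateral], [−nasal], [+labial], [+voice], [−strident]. No other two segments in the inventory coincide on all 6 features. (They do differ in [sonorant], [round] and [dorsal], which are not among the given features.)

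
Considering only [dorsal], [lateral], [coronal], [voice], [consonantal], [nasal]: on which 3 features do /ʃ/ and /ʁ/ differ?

/ʃ/ (voiceless postalveolar fricative) and /ʁ/ (voiced uvular fricative) agree on [-lateral], [+consonantal], [-nasal]. They differ on [voice] (/ʃ/ [-], /ʁ/ [+]), [coronal] (/ʃ/ [+], /ʁ/ [-]), [dorsal] (/ʃ/ [-], /ʁ/ [+]).

[voice], [coronal], [dorsal]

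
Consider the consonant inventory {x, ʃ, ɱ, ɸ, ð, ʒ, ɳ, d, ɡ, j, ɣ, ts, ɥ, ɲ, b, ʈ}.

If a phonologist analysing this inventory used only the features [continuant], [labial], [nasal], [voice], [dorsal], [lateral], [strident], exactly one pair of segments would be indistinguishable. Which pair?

ɣ, j

On the given features, /ɣ/ and /j/ have an identical profile: [+continuant], [−labial], [−nasal], [+voice], [+dorsal], [−lateral], [−strident]. No other two segments in the inventory coincide on all 7 features. (They do differ in [sonorant] and [back], which are not among the given features.)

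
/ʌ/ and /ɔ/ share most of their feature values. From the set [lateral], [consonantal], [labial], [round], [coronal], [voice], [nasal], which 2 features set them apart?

The two segments share [-lateral], [-consonantal], [-coronal], [+voice], [-nasal]. The only features from the list on which they differ: /ʌ/ is [-labial] while /ɔ/ is [+labial]; /ʌ/ is [-round] while /ɔ/ is [+round].

[labial], [round]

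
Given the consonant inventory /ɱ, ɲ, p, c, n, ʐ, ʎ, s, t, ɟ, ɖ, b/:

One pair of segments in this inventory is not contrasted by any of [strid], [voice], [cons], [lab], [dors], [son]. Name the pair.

ʎ, ɲ

Both /ʎ/ and /ɲ/ are [-strident], [+voice], [+consonantal], [-labial], [+dorsal], [+sonorant]. Since the list omits [nasal] and [lateral] — which do distinguish the palatal lateral approximant from the palatal nasal — this pair collapses; all other pairs remain distinct.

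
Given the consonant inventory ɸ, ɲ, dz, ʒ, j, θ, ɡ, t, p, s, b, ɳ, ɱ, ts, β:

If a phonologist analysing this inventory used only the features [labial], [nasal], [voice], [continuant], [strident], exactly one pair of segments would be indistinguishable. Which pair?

ɳ, ɲ

On the given features, /ɳ/ and /ɲ/ have an identical profile: [−labial], [+nasal], [+voice], [−continuant], [−strident]. No other two segments in the inventory coincide on all 5 features. (They do differ in [dorsal], which is not among the given features.)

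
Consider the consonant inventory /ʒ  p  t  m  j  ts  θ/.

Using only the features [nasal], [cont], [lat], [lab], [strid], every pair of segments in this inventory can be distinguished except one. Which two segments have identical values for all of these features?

θ, j

Both /θ/ and /j/ are [−nasal], [+continuant], [−lateral], [−labial], [−strident]. Since the list omits [sonorant], [voice] and [dorsal] — which do distinguish the voiceless dental fricative from the palatal glide — this pair collapses; all other pairs remain distinct.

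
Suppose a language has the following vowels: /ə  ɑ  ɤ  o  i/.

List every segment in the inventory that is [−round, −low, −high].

ə, ɤ

Eliminate segments failing any feature: /ɑ/ is [+low]; /o/ is [+round]; /i/ is [+high]. The remaining /ə, ɤ/ satisfy [−round], [−low], [−high].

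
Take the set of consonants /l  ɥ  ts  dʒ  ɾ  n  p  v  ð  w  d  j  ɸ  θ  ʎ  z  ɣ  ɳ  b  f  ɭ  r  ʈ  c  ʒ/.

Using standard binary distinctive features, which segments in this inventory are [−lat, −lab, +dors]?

The [−lateral] segments are /ɥ, ts, dʒ, ɾ, n, p, v, ð, w, d, j, ɸ, θ, z, ɣ, ɳ, b, f, r, ʈ, c, ʒ/.
Of those, [−labial] gives /ts, dʒ, ɾ, n, ð, d, j, θ, z, ɣ, ɳ, r, ʈ, c, ʒ/.
Among these, [+dorsal] leaves /j, ɣ, c/.

j, ɣ, c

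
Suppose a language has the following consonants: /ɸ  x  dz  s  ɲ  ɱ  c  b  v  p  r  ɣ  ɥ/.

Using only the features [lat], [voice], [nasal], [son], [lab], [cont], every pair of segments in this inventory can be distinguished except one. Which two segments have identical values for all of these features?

x, s

Both /x/ and /s/ are [−lateral], [−voice], [−nasal], [−sonorant], [−labial], [+continuant]. Since the list omits [strident], [coronal] and [dorsal] — which do distinguish the voiceless velar fricative from the voiceless alveolar fricative — this pair collapses; all other pairs remain distinct.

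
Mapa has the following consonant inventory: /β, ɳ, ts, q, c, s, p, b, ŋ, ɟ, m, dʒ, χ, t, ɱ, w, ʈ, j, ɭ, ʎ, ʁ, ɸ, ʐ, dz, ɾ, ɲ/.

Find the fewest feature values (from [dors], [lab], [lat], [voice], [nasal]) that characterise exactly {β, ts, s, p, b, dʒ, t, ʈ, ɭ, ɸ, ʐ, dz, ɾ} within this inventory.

[-nasal, -dors]

Every target segment is [-nasal], [-dorsal]; each remaining inventory member fails at least one of these. Each conjunct is needed — [-dorsal] alone would also admit /ɳ, m, ɱ/; [-nasal] alone would also admit /q, c, ɟ, χ, …/ — and no other single listed feature has exactly this extension, so two is the minimum.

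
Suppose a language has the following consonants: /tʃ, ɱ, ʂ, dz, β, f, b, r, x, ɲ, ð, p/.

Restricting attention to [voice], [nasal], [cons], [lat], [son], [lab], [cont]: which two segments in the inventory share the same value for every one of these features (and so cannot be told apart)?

x, ʂ

On the given features, /x/ and /ʂ/ have an identical profile: [-voice], [-nasal], [+consonantal], [-lateral], [-sonorant], [-labial], [+continuant]. No other two segments in the inventory coincide on all 7 features. (They do differ in [strident], [coronal] and [dorsal], which are not among the given features.)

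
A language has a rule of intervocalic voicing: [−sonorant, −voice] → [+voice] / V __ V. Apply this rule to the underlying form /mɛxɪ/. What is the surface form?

[mɛɣɪ]

Only /x/ occurs between two vowels (/ɛ/ __ /ɪ/) and matches the structural description. It is a voiceless velar fricative, so [−sonorant, −voice] holds; changing it to [+voice] with all other features held fixed yields /ɣ/ (voiced velar fricative). No other segment meets both the structural description and the environment, so the output is [mɛɣɪ].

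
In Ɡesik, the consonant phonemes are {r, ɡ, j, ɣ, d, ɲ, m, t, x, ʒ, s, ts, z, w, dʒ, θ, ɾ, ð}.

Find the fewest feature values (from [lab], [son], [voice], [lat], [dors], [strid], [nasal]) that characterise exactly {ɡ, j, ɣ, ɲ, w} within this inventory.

[+voice, +dors]

Every target segment is [+voice], [+dorsal]; each remaining inventory member fails at least one of these. Each conjunct is needed — [+dorsal] alone would also admit /x/; [+voice] alone would also admit /r, d, m, ʒ, …/ — and no other single listed feature has exactly this extension, so two is the minimum.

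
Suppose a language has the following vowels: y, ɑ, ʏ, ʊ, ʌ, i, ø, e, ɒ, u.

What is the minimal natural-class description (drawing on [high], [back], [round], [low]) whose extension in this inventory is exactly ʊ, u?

/ʊ, u/ are all [+high], [+back], and no other segment in the inventory matches both values. Dropping any one of them over-generates: [+back] alone would also admit /ɑ, ʌ, ɒ/; [+high] alone would also admit /y, ʏ, i/. No other single listed feature picks out exactly this set either, so fewer than two features will not do.

[+high, +back]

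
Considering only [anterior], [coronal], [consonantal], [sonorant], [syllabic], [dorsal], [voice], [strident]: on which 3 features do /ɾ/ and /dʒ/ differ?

The two segments share [+coronal], [+consonantal], [-syllabic], [-dorsal], [+voice]. The only features from the list on which they differ: /ɾ/ is [+sonorant] while /dʒ/ is [-sonorant]; /ɾ/ is [-strident] while /dʒ/ is [+strident]; /ɾ/ is [+anterior] while /dʒ/ is [-anterior].

[sonorant], [strident], [anterior]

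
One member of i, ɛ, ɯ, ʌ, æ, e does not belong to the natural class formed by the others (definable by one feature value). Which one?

[low] groups all but one: /ɯ, ɛ, i, e, ʌ/ share [-low] while /æ/ (low front unrounded vowel) alone is [+low]. Removing any other segment would not leave a single-feature class that excludes it.

æ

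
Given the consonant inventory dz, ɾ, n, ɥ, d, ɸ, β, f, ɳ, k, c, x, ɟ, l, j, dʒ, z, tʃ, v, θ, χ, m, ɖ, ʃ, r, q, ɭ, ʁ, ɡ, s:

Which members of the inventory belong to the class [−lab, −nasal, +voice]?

dz, ɾ, d, ɟ, l, j, dʒ, z, ɖ, r, ɭ, ʁ, ɡ

Eliminate segments failing any feature: /n, ɳ/ are [+nasal]; /ɥ, ɸ, β, f, v, m/ are [+labial]; /k, c, x, tʃ, θ, χ, ʃ, q, s/ are [−voice]. The remaining /dz, ɾ, d, ɟ, l, j, dʒ, z, ɖ, r, ɭ, ʁ, ɡ/ satisfy [−labial], [−nasal], [+voice].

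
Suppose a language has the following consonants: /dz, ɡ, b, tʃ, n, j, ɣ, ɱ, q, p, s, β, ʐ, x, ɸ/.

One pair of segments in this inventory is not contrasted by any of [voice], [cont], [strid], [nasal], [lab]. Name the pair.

j, ɣ

Both /j/ and /ɣ/ are [+voice], [+continuant], [-strident], [-nasal], [-labial]. Since the list omits [sonorant] and [back] — which do distinguish the palatal glide from the voiced velar fricative — this pair collapses; all other pairs remain distinct.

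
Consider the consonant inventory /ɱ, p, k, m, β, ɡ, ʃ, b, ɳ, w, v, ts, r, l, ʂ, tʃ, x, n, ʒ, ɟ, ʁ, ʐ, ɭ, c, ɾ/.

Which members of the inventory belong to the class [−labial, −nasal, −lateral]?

The [−labial] segments are /k, ɡ, ʃ, ɳ, ts, r, l, ʂ, tʃ, x, n, ʒ, ɟ, ʁ, ʐ, ɭ, c, ɾ/.
Then [−nasal] gives /k, ɡ, ʃ, ts, r, l, ʂ, tʃ, x, ʒ, ɟ, ʁ, ʐ, ɭ, c, ɾ/.
Then [−lateral] leaves /k, ɡ, ʃ, ts, r, ʂ, tʃ, x, ʒ, ɟ, ʁ, ʐ, c, ɾ/.

k, ɡ, ʃ, ts, r, ʂ, tʃ, x, ʒ, ɟ, ʁ, ʐ, c, ɾ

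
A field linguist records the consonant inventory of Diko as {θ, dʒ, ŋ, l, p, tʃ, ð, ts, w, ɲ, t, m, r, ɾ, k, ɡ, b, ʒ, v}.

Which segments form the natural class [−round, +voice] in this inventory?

dʒ, ŋ, l, ð, ɲ, m, r, ɾ, ɡ, b, ʒ, v

Checking each segment against [−round], [+voice]: /dʒ/ (voiced postalveolar affricate), /ŋ/ (velar nasal), /l/ (alveolar lateral approximant), /ð/ (voiced dental fricative), /ɲ/ (palatal nasal), /m/ (bilabial nasal), among others, satisfy every feature; every other segment in the inventory fails at least one.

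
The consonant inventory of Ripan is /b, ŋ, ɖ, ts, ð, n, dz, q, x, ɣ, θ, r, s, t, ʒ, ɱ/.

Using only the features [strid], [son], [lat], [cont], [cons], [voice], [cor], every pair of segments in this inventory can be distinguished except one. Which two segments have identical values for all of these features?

ŋ, ɱ

/ŋ/ (velar nasal) and /ɱ/ (labiodental nasal) are both [−strident], [+sonorant], [−lateral], [−continuant], [+consonantal], [+voice], [−coronal], so none of the listed features separates them. (They do differ in [labial] and [dorsal], which are not among the given features.) Every other pair in the inventory differs on at least one listed feature.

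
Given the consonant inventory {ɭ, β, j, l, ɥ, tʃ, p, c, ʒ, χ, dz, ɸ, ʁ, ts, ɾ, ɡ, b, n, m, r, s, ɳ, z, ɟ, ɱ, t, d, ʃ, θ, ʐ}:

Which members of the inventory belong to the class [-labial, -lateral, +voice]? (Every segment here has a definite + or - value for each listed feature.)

j, ʒ, dz, ʁ, ɾ, ɡ, n, r, ɳ, z, ɟ, d, ʐ

The [-labial] segments are /ɭ, j, l, tʃ, c, ʒ, χ, dz, ʁ, ts, ɾ, ɡ, n, r, s, ɳ, z, ɟ, t, d, ʃ, θ, ʐ/.
Intersecting with [-lateral] gives /j, tʃ, c, ʒ, χ, dz, ʁ, ts, ɾ, ɡ, n, r, s, ɳ, z, ɟ, t, d, ʃ, θ, ʐ/.
Then [+voice] leaves /j, ʒ, dz, ʁ, ɾ, ɡ, n, r, ɳ, z, ɟ, d, ʐ/.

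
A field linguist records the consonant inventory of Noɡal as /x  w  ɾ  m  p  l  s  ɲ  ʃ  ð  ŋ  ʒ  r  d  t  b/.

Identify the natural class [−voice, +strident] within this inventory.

Eliminate segments failing any feature: /x, p, t/ are [−strident]; /w, ɾ, m, l, ɲ, ð, ŋ, ʒ, r, d, b/ are [+voice]. The remaining /s, ʃ/ satisfy [−voice], [+strident].

s, ʃ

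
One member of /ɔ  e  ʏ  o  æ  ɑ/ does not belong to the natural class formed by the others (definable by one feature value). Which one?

ʏ

/ɑ, o, ɔ, e, æ/ are all [-high], but /ʏ/ (high front rounded lax vowel) is [+high]. No other single segment can be removed to leave a set sharing one feature value that the removed segment lacks, so /ʏ/ is the odd one out.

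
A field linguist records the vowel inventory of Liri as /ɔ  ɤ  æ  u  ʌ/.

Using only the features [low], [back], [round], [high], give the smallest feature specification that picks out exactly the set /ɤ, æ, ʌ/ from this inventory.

[−round]

The target set is precisely the extension of [−round] in this inventory.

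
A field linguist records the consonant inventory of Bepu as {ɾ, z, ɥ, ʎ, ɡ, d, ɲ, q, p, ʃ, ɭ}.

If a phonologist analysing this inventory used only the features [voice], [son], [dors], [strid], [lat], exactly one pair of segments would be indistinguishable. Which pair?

ɲ, ɥ

/ɲ/ (palatal nasal) and /ɥ/ (labial-palatal glide) are both [+voice], [+sonorant], [+dorsal], [−strident], [−lateral], so none of the listed features separates them. (They do differ in [nasal], [continuant], [labial] and [round], which are not among the given features.) Every other pair in the inventory differs on at least one listed feature.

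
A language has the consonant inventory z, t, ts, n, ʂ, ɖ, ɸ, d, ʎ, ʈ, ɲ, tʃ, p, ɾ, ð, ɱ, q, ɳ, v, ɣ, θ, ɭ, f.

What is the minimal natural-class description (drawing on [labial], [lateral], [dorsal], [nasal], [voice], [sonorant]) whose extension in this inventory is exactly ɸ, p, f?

The class [−voice], [+labial] has exactly /ɸ, p, f/ as its extension in this inventory. No smaller conjunction from the listed features achieves this: [+labial] alone would also admit /ɱ, v/; [−voice] alone would also admit /t, ts, ʂ, ʈ, …/; and checking the remaining single features turns up none with this extension.

[−voice, +labial]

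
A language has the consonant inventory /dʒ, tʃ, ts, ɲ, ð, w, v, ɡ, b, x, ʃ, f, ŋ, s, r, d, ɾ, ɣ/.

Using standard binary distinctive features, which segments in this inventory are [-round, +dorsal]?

ɲ, ɡ, x, ŋ, ɣ

Eliminate segments failing any feature: /dʒ, tʃ, ts, ð, v, b, ʃ, f, s, r, d, ɾ/ are [-dorsal]; /w/ is [+round]. The remaining /ɲ, ɡ, x, ŋ, ɣ/ satisfy [-round], [+dorsal].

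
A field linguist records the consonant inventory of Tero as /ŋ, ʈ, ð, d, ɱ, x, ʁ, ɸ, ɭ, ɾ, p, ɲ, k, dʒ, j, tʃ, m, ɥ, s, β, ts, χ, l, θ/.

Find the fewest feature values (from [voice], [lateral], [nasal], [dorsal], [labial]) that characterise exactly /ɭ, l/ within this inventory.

[+lateral]

Every target segment is [+lateral] and no other inventory member is, so one feature is enough.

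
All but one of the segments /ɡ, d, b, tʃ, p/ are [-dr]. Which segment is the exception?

tʃ

/d, b, p, ɡ/ are all [-delayed release]; /tʃ/ (voiceless postalveolar affricate) is [+delayed release].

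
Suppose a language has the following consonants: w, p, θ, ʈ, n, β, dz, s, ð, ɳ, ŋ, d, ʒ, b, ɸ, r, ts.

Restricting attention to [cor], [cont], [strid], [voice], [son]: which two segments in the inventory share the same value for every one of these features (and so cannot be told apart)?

ɳ, n

Both /ɳ/ and /n/ are [+coronal], [−continuant], [−strident], [+voice], [+sonorant]. Since the list omits [anterior] — which does distinguish the retroflex nasal from the alveolar nasal — this pair collapses; all other pairs remain distinct.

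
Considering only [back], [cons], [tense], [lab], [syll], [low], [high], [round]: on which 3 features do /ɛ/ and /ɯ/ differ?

/ɛ/ (mid front unrounded lax vowel) and /ɯ/ (high back unrounded vowel) agree on [-consonantal], [-labial], [+syllabic], [-low], [-round]. They differ on [high] (/ɛ/ [-], /ɯ/ [+]), [back] (/ɛ/ [-], /ɯ/ [+]), [tense] (/ɛ/ [-], /ɯ/ [+]).

[high], [back], [tense]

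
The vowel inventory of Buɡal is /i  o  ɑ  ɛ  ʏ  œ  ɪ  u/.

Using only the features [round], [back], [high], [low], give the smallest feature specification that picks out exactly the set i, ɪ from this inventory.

Every target segment is [+high], [-round]; each remaining inventory member fails at least one of these. Each conjunct is needed — [-round] alone would also admit /ɑ, ɛ/; [+high] alone would also admit /ʏ, u/ — and no other single listed feature has exactly this extension, so two is the minimum.

[+high, -round]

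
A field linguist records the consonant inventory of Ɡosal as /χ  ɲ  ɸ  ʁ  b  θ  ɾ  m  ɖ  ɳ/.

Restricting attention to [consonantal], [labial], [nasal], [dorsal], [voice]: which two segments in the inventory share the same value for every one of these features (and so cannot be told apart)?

ɾ, ɖ

On the given features, /ɾ/ and /ɖ/ have an identical profile: [+consonantal], [−labial], [−nasal], [−dorsal], [+voice]. No other two segments in the inventory coincide on all 5 features. (They do differ in [sonorant] and [anterior], which are not among the given features.)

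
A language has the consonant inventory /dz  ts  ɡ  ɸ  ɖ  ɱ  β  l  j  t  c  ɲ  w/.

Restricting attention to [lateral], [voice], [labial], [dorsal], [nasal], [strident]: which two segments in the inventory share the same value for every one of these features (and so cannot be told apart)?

j, ɡ

/j/ (palatal glide) and /ɡ/ (voiced velar stop) are both [−lateral], [+voice], [−labial], [+dorsal], [−nasal], [−strident], so none of the listed features separates them. (They do differ in [sonorant], [continuant] and [back], which are not among the given features.) Every other pair in the inventory differs on at least one listed feature.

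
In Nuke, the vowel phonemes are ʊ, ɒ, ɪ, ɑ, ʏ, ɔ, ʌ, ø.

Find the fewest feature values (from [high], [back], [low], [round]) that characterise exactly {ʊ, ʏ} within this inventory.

Every target segment is [+high], [+round]; each remaining inventory member fails at least one of these. Each conjunct is needed — [+round] alone would also admit /ɒ, ɔ, ø/; [+high] alone would also admit /ɪ/ — and no other single listed feature has exactly this extension, so two is the minimum.

[+high, +round]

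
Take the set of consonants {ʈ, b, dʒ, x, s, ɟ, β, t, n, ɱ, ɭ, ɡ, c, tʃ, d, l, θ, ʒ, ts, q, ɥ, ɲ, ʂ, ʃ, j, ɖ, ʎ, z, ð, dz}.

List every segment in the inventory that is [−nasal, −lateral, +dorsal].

x, ɟ, ɡ, c, q, ɥ, j

Checking each segment against [−nasal], [−lateral], [+dorsal]: /x/ (voiceless velar fricative), /ɟ/ (voiced palatal stop), /ɡ/ (voiced velar stop), /c/ (voiceless palatal stop), /q/ (voiceless uvular stop), /ɥ/ (labial-palatal glide), among others, satisfy every feature; every other segment in the inventory fails at least one.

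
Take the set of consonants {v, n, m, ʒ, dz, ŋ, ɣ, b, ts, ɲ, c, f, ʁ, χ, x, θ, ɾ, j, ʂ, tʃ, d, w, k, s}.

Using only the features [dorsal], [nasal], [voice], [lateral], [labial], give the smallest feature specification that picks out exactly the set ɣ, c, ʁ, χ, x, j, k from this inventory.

[-nasal, -labial, +dorsal]

Every target segment is [-nasal], [-labial], [+dorsal]; each remaining inventory member fails at least one of these. Each conjunct is needed — [-labial, +dorsal] alone would also admit /ŋ, ɲ/; [-nasal, +dorsal] alone would also admit /w/; [-nasal, -labial] alone would also admit /ʒ, dz, ts, θ, …/ — and no other combination of two listed features has exactly this extension, so three is the minimum.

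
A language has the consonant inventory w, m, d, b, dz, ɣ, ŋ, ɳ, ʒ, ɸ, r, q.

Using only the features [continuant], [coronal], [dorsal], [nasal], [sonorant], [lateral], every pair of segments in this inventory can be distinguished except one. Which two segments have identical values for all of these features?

/dz/ (voiced alveolar affricate) and /d/ (voiced alveolar stop) are both [−continuant], [+coronal], [−dorsal], [−nasal], [−sonorant], [−lateral], so none of the listed features separates them. (They do differ in [strident] and [delayed release], which are not among the given features.) Every other pair in the inventory differs on at least one listed feature.

dz, d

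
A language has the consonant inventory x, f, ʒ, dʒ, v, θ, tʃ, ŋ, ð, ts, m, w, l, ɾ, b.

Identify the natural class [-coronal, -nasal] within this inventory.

x, f, v, w, b

Checking each segment against [-coronal], [-nasal]: /x/ (voiceless velar fricative), /f/ (voiceless labiodental fricative), /v/ (voiced labiodental fricative), /w/ (labial-velar glide), /b/ (voiced bilabial stop) satisfy every feature; every other segment in the inventory fails at least one.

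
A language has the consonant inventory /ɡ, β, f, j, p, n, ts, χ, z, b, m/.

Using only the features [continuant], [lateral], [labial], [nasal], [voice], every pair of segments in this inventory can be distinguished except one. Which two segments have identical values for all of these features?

/z/ (voiced alveolar fricative) and /j/ (palatal glide) are both [+continuant], [−lateral], [−labial], [−nasal], [+voice], so none of the listed features separates them. (They do differ in [sonorant], [strident] and [dorsal], which are not among the given features.) Every other pair in the inventory differs on at least one listed feature.

z, j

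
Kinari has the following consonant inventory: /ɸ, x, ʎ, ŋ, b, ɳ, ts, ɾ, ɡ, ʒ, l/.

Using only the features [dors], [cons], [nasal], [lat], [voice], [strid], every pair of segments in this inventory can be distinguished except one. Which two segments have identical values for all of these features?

ɾ, b

Both /ɾ/ and /b/ are [-dorsal], [+consonantal], [-nasal], [-lateral], [+voice], [-strident]. Since the list omits [sonorant], [labial] and [coronal] — which do distinguish the alveolar tap from the voiced bilabial stop — this pair collapses; all other pairs remain distinct.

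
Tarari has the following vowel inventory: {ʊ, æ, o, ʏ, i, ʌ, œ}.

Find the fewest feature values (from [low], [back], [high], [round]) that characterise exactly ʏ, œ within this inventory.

[−back, +round]

/ʏ, œ/ are all [−back], [+round], and no other segment in the inventory matches both values. Dropping any one of them over-generates: [+round] alone would also admit /ʊ, o/; [−back] alone would also admit /æ, i/. No other single listed feature picks out exactly this set either, so fewer than two features will not do.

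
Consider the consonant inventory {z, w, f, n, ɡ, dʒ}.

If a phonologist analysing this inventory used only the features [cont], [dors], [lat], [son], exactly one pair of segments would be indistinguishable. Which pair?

Both /z/ and /f/ are [+continuant], [-dorsal], [-lateral], [-sonorant]. Since the list omits [voice], [labial] and [coronal] — which do distinguish the voiced alveolar fricative from the voiceless labiodental fricative — this pair collapses; all other pairs remain distinct.

z, f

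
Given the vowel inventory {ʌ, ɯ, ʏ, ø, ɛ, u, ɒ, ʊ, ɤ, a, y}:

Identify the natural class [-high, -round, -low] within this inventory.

Among the inventory, the [-high] segments are /ʌ, ø, ɛ, ɒ, ɤ, a/.
Of those, [-round] gives /ʌ, ɛ, ɤ, a/.
Of those, [-low] leaves /ʌ, ɛ, ɤ/.

ʌ, ɛ, ɤ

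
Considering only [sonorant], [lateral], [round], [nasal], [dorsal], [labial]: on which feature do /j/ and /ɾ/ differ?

The two segments share [+sonorant], [−lateral], [−round], [−nasal], [−labial]. The only feature from the list on which they differ: /j/ is [+dorsal] while /ɾ/ is [−dorsal].

[dorsal]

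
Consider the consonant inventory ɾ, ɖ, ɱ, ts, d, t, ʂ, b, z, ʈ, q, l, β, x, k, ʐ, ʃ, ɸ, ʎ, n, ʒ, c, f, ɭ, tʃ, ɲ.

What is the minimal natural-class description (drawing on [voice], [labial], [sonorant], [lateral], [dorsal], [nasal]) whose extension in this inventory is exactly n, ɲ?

[+nasal, -labial]

Every target segment is [+nasal], [-labial]; each remaining inventory member fails at least one of these. Each conjunct is needed — [-labial] alone would also admit /ɾ, ɖ, ts, d, …/; [+nasal] alone would also admit /ɱ/ — and no other single listed feature has exactly this extension, so two is the minimum.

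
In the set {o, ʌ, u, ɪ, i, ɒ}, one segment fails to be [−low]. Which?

/ʌ, i, ɪ, o, u/ are all [−low]; /ɒ/ (low back rounded vowel) is [+low].

ɒ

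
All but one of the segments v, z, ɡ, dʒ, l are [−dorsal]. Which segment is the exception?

Every segment except /ɡ/ is [−dorsal]. /ɡ/ (voiced velar stop) is [+dorsal], so it is the exception.

ɡ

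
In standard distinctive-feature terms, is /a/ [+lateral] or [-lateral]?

[-lateral]

/a/ is the low unrounded vowel, hence [-lateral].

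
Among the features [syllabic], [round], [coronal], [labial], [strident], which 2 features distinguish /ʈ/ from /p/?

[labial], [coronal]

/ʈ/ (voiceless retroflex stop) and /p/ (voiceless bilabial stop) agree on [−syllabic], [−round], [−strident]. They differ on [labial] (/ʈ/ [−], /p/ [+]), [coronal] (/ʈ/ [+], /p/ [−]).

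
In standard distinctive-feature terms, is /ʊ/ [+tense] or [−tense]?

[−tense]

/ʊ/ is the high back rounded lax vowel. The feature [tense] marks segments produced with a tense (peripheral) tongue-body position; /ʊ/ lacks this property, so it is [−tense].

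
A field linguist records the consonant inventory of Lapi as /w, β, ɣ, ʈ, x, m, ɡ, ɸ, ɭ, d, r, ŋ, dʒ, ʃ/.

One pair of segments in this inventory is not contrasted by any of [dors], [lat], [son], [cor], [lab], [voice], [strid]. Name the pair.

ɣ, ɡ

On the given features, /ɣ/ and /ɡ/ have an identical profile: [+dorsal], [−lateral], [−sonorant], [−coronal], [−labial], [+voice], [−strident]. No other two segments in the inventory coincide on all 7 features. (They do differ in [continuant], which is not among the given features.)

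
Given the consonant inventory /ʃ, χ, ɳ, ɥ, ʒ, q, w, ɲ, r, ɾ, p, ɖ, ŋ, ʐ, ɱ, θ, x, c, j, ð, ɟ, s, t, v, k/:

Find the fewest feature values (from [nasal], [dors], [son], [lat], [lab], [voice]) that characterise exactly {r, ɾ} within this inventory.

The class [+sonorant], [−nasal], [−dorsal] has exactly /r, ɾ/ as its extension in this inventory. No smaller conjunction from the listed features achieves this: [−nasal, −dorsal] alone would also admit /ʃ, ʒ, p, ɖ, …/; [+sonorant, −dorsal] alone would also admit /ɳ, ɱ/; [+sonorant, −nasal] alone would also admit /ɥ, w, j/; and checking the remaining two-feature bundles turns up none with this extension.

[+son, −nasal, −dors]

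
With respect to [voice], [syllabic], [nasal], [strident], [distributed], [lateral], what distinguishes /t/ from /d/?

/t/ (voiceless alveolar stop) and /d/ (voiced alveolar stop) agree on [−syllabic], [−nasal], [−strident], [−distributed], [−lateral]. They differ on [voice] (/t/ [−], /d/ [+]).

[voice]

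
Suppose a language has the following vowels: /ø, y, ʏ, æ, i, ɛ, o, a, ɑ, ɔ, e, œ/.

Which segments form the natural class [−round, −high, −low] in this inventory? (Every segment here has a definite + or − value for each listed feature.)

Checking each segment against [−round], [−high], [−low]: /ɛ/ (mid front unrounded lax vowel), /e/ (mid front unrounded tense vowel) satisfy every feature; every other segment in the inventory fails at least one.

ɛ, e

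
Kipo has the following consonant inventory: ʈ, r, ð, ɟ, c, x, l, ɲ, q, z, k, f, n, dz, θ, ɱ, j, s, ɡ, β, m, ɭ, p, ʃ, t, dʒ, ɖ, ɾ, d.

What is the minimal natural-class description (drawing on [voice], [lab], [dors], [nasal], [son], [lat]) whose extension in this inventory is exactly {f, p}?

Every target segment is [-voice], [+labial]; each remaining inventory member fails at least one of these. Each conjunct is needed — [+labial] alone would also admit /ɱ, β, m/; [-voice] alone would also admit /ʈ, c, x, q, …/ — and no other single listed feature has exactly this extension, so two is the minimum.

[-voice, +lab]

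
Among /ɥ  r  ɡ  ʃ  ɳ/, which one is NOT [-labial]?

/ɥ/ is the labial-palatal glide, which is [+labial]; the rest — /r, ɳ, ɡ, ʃ/ — are [-labial].

ɥ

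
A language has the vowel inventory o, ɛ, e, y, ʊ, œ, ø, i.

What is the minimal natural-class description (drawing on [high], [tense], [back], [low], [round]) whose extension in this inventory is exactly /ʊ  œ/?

[+round, −tense]

The class [+round], [−tense] has exactly /ʊ, œ/ as its extension in this inventory. No smaller conjunction from the listed features achieves this: [−tense] alone would also admit /ɛ/; [+round] alone would also admit /o, y, ø/; and checking the remaining single features turns up none with this extension.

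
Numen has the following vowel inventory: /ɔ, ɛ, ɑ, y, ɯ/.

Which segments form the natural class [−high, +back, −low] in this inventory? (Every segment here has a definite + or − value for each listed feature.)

Checking each segment against [−high], [+back], [−low]: /ɔ/ (mid back rounded lax vowel) satisfies every feature; every other segment in the inventory fails at least one.

ɔ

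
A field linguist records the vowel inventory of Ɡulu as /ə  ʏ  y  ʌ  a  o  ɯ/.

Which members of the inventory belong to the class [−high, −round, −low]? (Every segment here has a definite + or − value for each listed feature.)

Among the inventory, the [−high] segments are /ə, ʌ, a, o/.
Among these, [−round] gives /ə, ʌ, a/.
Then [−low] leaves /ə, ʌ/.

ə, ʌ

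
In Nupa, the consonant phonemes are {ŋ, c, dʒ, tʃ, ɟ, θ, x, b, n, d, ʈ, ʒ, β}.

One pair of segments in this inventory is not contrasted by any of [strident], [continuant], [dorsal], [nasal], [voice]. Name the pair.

On the given features, /b/ and /d/ have an identical profile: [−strident], [−continuant], [−dorsal], [−nasal], [+voice]. No other two segments in the inventory coincide on all 5 features. (They do differ in [labial] and [coronal], which are not among the given features.)

b, d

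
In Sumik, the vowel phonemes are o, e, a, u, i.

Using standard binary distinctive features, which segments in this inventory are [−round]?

The feature [round] marks segments produced with lip rounding. In this inventory /e, a, i/ lack that property, so they are [−round]; /o, u/ are [+round].

e, a, i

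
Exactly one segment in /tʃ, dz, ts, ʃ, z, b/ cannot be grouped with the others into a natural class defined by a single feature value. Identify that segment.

b

/ʃ, tʃ, ts, z, dz/ are all [+strident], but /b/ (voiced bilabial stop) is [−strident]. No other single segment can be removed to leave a set sharing one feature value that the removed segment lacks, so /b/ is the odd one out.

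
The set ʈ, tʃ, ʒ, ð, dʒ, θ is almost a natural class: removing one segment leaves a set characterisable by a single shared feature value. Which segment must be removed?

ʈ

[distributed] groups all but one: /ð, θ, ʒ, dʒ, tʃ/ share [+distributed] while /ʈ/ (voiceless retroflex stop) alone is [−distributed]. Removing any other segment would not leave a single-feature class that excludes it.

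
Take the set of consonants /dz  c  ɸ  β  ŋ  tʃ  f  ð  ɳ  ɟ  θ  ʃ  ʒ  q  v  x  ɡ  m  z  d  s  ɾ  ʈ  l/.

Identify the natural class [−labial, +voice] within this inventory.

dz, ŋ, ð, ɳ, ɟ, ʒ, ɡ, z, d, ɾ, l

Eliminate segments failing any feature: /c, tʃ, θ, ʃ, q, x, s, ʈ/ are [−voice]; /ɸ, β, f, v, m/ are [+labial]. The remaining /dz, ŋ, ð, ɳ, ɟ, ʒ, ɡ, z, d, ɾ, l/ satisfy [−labial], [+voice].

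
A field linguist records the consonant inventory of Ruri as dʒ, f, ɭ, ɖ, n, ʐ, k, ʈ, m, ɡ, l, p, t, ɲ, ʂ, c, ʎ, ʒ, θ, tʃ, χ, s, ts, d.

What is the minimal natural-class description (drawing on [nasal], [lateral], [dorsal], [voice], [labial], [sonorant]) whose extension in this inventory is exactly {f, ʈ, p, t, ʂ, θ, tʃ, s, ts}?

The class [−voice], [−dorsal] has exactly /f, ʈ, p, t, ʂ, θ, tʃ, s, ts/ as its extension in this inventory. No smaller conjunction from the listed features achieves this: [−dorsal] alone would also admit /dʒ, ɭ, ɖ, n, …/; [−voice] alone would also admit /k, c, χ/; and checking the remaining single features turns up none with this extension.

[−voice, −dorsal]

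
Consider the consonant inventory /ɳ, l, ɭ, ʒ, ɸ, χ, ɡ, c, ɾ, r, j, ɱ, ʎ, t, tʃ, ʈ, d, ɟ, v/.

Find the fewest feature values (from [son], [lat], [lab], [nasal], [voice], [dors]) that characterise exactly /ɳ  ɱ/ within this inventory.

The target set is precisely the extension of [+nasal] in this inventory.

[+nasal]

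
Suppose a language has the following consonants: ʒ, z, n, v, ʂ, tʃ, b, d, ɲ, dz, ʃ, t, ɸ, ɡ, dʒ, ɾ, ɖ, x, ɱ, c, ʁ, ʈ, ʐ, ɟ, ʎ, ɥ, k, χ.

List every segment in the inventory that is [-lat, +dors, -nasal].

Eliminate segments failing any feature: /ʒ, z, n, v, ʂ, tʃ, b, d, dz, ʃ, t, ɸ, dʒ, ɾ, ɖ, ɱ, ʈ, ʐ/ are [-dorsal]; /ɲ/ is [+nasal]; /ʎ/ is [+lateral]. The remaining /ɡ, x, c, ʁ, ɟ, ɥ, k, χ/ satisfy [-lateral], [+dorsal], [-nasal].

ɡ, x, c, ʁ, ɟ, ɥ, k, χ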